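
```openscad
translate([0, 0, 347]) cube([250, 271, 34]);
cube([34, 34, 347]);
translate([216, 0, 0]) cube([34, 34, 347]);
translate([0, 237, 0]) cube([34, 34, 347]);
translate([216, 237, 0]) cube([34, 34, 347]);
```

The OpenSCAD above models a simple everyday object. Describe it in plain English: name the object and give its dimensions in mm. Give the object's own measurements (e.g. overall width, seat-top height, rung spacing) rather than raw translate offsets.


A four-legged stool. The seat is a 250×271×34 mm slab whose top surface is at z = 381 mm; four square legs, each 34×34 mm in cross-section, run from the floor (z = 0) to the underside of the seat, each flush with a corner of the seat.


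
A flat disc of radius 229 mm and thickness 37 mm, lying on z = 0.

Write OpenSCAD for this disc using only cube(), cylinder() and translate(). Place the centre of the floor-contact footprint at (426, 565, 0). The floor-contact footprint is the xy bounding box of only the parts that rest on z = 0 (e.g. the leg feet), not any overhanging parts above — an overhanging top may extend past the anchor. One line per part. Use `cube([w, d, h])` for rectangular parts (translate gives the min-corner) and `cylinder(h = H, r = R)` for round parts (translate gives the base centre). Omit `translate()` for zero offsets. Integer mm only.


translate([426, 565, 0]) cylinder(h = 37, r = 229);


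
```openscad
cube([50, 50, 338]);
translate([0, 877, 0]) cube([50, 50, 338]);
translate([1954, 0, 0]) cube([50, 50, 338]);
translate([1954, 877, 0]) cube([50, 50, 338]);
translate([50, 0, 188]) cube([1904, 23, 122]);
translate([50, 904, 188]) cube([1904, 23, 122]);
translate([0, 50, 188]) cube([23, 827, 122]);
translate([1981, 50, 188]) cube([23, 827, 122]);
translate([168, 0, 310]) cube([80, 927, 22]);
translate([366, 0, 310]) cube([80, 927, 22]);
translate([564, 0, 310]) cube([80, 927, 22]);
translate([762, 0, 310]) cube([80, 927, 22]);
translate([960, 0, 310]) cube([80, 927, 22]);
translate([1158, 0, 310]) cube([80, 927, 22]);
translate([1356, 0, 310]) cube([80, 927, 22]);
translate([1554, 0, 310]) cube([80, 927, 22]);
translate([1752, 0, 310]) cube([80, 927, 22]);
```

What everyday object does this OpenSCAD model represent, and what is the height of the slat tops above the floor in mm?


A bed frame. The slat-top height is 332 mm.

Four posts, four rails, and a row of slats — a bed frame. Slats sit on the rails at z = 188 + 122 = 310; with slat thickness 22, the top is 332 mm.


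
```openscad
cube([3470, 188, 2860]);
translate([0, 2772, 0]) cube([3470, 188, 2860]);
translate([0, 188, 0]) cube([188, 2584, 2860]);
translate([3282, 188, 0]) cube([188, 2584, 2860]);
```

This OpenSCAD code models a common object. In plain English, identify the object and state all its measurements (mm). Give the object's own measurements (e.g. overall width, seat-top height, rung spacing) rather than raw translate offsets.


The wall frame of a small rectangular building: four walls, each 2860 mm tall and 188 mm thick, enclosing a footprint 3470 mm (x) by 2960 mm (y) outside-to-outside, with no floor or roof. The front and back walls (the −y and +y sides) span the full width; the two side walls fit between them.


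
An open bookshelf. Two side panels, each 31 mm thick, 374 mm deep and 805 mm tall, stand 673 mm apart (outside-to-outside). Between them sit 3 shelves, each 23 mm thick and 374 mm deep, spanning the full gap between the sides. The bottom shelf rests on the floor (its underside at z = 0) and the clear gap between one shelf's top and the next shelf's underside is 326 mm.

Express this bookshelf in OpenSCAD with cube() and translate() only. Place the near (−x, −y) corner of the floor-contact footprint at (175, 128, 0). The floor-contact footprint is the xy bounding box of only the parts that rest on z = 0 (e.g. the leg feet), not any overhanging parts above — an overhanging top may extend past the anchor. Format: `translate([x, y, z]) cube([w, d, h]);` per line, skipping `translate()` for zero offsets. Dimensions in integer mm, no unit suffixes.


translate([175, 128, 0]) cube([31, 374, 805]);
translate([817, 128, 0]) cube([31, 374, 805]);
translate([206, 128, 0]) cube([611, 374, 23]);
translate([206, 128, 349]) cube([611, 374, 23]);
translate([206, 128, 698]) cube([611, 374, 23]);


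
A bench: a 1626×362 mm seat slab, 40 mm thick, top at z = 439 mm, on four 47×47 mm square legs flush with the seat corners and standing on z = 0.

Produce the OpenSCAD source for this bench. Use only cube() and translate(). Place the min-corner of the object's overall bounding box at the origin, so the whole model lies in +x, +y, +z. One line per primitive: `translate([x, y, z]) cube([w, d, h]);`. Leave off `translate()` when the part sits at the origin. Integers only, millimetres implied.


// leg_h = 439 − 40 = 399
translate([0, 0, 399]) cube([1626, 362, 40]);
cube([47, 47, 399]);
translate([0, 315, 0]) cube([47, 47, 399]);
translate([1579, 0, 0]) cube([47, 47, 399]);
translate([1579, 315, 0]) cube([47, 47, 399]);


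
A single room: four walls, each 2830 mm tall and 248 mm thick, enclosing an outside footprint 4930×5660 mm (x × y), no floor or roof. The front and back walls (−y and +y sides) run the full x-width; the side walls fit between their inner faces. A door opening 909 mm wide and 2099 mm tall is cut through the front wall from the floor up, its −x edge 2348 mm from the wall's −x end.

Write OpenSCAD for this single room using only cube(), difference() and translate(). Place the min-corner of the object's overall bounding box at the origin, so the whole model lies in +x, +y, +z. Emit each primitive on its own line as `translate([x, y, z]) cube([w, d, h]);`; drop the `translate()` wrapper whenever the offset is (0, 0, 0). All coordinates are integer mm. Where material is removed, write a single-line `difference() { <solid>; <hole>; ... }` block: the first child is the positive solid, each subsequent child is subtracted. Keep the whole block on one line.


difference() { cube([4930, 248, 2830]); translate([2348, 0, 0]) cube([909, 248, 2099]); }
translate([0, 5412, 0]) cube([4930, 248, 2830]);
translate([0, 248, 0]) cube([248, 5164, 2830]);
translate([4682, 248, 0]) cube([248, 5164, 2830]);


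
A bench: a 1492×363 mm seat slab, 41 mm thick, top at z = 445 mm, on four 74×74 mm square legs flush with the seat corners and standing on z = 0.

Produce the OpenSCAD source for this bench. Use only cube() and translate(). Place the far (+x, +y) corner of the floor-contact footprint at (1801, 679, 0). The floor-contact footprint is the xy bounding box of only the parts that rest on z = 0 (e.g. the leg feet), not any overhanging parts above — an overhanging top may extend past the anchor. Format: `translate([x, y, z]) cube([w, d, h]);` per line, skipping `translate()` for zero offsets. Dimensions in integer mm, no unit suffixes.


translate([309, 316, 404]) cube([1492, 363, 41]);
translate([309, 316, 0]) cube([74, 74, 404]);
translate([309, 605, 0]) cube([74, 74, 404]);
translate([1727, 316, 0]) cube([74, 74, 404]);
translate([1727, 605, 0]) cube([74, 74, 404]);


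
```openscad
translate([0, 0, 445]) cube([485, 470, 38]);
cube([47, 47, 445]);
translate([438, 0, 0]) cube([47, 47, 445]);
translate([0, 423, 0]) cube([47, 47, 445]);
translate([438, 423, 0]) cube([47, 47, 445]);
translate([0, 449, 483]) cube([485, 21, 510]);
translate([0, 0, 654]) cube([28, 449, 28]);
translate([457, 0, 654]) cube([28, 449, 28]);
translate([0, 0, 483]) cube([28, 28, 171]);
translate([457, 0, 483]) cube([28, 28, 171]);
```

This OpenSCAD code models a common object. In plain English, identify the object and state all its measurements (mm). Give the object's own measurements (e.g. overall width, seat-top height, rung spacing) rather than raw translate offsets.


A chair. The seat is a 485×470×38 mm slab with its top at z = 483 mm, on four 47×47 mm corner legs (flush with the seat edges, standing on z = 0). A flat backrest 21 mm thick, 510 mm tall, spans the full seat width and rises from the seat top along its +y edge, rear face flush with the rear of the seat. Two armrests of 28×28 mm section run along each side from the seat's front edge to the front of the backrest, top faces 199 mm above the seat top and outer faces flush with the seat's x-edges; a 28×28 mm post under the front of each armrest stands on the seat at the front corner.


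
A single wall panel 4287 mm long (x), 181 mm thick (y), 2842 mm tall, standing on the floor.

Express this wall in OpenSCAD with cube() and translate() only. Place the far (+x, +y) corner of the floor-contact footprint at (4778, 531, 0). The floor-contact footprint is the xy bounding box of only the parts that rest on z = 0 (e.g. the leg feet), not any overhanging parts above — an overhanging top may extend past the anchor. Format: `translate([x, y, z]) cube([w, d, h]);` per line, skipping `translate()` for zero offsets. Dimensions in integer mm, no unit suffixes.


translate([491, 350, 0]) cube([4287, 181, 2842]);


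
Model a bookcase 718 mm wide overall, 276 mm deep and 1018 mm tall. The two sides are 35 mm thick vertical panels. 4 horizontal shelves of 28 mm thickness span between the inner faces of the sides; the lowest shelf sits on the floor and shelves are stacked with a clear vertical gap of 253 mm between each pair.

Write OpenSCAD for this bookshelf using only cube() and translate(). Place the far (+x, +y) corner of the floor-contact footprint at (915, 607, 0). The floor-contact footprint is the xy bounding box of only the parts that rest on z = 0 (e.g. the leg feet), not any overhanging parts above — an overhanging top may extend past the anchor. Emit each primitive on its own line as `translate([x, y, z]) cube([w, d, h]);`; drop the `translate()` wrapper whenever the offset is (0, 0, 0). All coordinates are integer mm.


translate([197, 331, 0]) cube([35, 276, 1018]);
translate([880, 331, 0]) cube([35, 276, 1018]);
translate([232, 331, 0]) cube([648, 276, 28]);
translate([232, 331, 281]) cube([648, 276, 28]);
translate([232, 331, 562]) cube([648, 276, 28]);
translate([232, 331, 843]) cube([648, 276, 28]);


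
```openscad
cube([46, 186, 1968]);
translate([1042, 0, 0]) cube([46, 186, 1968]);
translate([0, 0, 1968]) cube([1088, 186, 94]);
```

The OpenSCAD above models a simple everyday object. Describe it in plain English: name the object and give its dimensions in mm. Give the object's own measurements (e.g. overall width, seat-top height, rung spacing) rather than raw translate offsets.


A door frame. The clear opening is 996 mm wide and 1968 mm high. Two 46 mm wide jambs, 186 mm deep, stand either side of the opening from the floor to the top of the opening. A 94 mm thick head sits across the top of both jambs, spanning the full outside width of the frame.


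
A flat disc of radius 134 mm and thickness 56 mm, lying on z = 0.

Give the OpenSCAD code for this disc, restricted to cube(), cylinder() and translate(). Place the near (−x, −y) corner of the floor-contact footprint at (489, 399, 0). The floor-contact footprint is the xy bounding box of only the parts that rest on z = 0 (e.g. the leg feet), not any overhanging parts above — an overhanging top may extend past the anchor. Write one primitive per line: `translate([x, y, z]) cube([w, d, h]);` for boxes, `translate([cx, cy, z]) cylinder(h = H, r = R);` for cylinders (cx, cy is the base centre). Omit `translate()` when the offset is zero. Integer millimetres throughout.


translate([623, 533, 0]) cylinder(h = 56, r = 134);


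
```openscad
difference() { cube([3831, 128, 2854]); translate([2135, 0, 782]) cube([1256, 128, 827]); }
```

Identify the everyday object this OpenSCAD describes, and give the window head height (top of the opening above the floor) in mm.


A wall with a window opening. The window head height is 1609 mm.

A wall with a rectangular opening subtracted — a window. Sill at z = 782, opening 827 mm tall, so the head is at 782 + 827 = 1609 mm.


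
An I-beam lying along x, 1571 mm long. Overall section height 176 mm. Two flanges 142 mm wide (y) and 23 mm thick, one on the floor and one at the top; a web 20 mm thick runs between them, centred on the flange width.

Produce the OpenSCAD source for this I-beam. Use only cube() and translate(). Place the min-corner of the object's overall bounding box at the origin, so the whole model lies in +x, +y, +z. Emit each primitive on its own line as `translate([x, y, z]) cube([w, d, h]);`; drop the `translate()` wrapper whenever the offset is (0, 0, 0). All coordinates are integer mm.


cube([1571, 142, 23]);
translate([0, 61, 23]) cube([1571, 20, 130]);
translate([0, 0, 153]) cube([1571, 142, 23]);


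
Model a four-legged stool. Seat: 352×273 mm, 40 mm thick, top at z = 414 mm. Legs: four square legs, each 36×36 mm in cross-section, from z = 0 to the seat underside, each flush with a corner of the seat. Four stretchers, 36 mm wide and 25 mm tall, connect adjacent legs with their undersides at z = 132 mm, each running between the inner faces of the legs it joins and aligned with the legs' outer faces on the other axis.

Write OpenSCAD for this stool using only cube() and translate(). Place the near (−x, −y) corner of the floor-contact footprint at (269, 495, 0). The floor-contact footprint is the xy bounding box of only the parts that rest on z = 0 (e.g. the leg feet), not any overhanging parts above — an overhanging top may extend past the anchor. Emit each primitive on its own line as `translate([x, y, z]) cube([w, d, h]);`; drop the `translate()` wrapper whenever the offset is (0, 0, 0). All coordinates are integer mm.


translate([269, 495, 374]) cube([352, 273, 40]);
translate([269, 495, 0]) cube([36, 36, 374]);
translate([585, 495, 0]) cube([36, 36, 374]);
translate([269, 732, 0]) cube([36, 36, 374]);
translate([585, 732, 0]) cube([36, 36, 374]);
translate([305, 495, 132]) cube([280, 36, 25]);
translate([305, 732, 132]) cube([280, 36, 25]);
translate([269, 531, 132]) cube([36, 201, 25]);
translate([585, 531, 132]) cube([36, 201, 25]);


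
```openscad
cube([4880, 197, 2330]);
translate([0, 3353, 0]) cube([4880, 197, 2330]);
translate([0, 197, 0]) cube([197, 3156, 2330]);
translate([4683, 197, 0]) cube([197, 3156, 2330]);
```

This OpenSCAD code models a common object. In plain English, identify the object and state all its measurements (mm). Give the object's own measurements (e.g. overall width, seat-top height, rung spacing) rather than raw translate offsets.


The wall frame of a small rectangular building: four walls, each 2330 mm tall and 197 mm thick, enclosing a footprint 4880 mm (x) by 3550 mm (y) outside-to-outside, with no floor or roof. The front and back walls (the −y and +y sides) span the full width; the two side walls fit between them.


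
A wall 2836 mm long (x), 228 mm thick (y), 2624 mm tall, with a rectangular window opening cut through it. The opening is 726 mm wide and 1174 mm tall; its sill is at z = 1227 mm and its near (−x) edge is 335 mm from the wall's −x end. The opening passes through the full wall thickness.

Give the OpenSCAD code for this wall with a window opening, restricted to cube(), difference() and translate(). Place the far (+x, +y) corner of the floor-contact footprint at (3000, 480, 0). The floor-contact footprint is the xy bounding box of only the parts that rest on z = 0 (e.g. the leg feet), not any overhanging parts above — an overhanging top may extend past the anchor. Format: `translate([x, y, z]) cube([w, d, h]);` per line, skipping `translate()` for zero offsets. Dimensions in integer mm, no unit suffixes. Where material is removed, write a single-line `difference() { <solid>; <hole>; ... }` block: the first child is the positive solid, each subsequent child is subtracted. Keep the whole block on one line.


difference() { translate([164, 252, 0]) cube([2836, 228, 2624]); translate([499, 252, 1227]) cube([726, 228, 1174]); }


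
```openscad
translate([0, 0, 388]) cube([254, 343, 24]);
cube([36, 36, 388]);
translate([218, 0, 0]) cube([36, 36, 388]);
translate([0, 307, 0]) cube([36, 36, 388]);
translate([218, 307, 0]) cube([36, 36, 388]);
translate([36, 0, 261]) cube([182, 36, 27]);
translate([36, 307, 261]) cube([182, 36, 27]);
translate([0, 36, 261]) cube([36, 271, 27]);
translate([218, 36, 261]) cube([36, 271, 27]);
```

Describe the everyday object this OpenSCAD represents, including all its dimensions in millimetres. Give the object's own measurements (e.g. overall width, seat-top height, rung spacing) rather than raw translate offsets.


A simple wooden stool: a rectangular seat 254 mm (x) by 343 mm (y), 24 mm thick, top face at z = 412 mm, on four square legs, each 36×36 mm in cross-section. The legs rest on z = 0, each flush with a corner of the seat. Four stretchers, 36 mm wide and 27 mm tall, connect adjacent legs with their undersides at z = 261 mm, each running between the inner faces of the legs it joins and aligned with the legs' outer faces on the other axis.


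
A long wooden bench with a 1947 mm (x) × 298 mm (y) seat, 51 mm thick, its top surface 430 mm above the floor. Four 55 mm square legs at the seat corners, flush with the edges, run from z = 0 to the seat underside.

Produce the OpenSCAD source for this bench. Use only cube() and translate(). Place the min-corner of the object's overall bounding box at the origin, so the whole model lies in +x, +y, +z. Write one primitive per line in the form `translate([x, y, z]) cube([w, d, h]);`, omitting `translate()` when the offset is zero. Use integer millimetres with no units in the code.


// leg_h = 430 − 51 = 379
translate([0, 0, 379]) cube([1947, 298, 51]);
cube([55, 55, 379]);
translate([0, 243, 0]) cube([55, 55, 379]);
translate([1892, 0, 0]) cube([55, 55, 379]);
translate([1892, 243, 0]) cube([55, 55, 379]);


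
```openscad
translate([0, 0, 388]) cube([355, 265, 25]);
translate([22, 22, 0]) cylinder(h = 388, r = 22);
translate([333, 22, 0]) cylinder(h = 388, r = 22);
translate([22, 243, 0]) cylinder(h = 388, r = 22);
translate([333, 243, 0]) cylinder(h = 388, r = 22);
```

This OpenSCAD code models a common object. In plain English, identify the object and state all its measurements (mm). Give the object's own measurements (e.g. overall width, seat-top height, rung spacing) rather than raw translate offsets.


A simple wooden stool: a rectangular seat 355 mm (x) by 265 mm (y), 25 mm thick, top face at z = 413 mm, on four round legs, each 44 mm in diameter. The legs rest on z = 0, each leg's axis is inset half a diameter from the nearest pair of seat edges (so the leg's bounding box is flush with the corner).


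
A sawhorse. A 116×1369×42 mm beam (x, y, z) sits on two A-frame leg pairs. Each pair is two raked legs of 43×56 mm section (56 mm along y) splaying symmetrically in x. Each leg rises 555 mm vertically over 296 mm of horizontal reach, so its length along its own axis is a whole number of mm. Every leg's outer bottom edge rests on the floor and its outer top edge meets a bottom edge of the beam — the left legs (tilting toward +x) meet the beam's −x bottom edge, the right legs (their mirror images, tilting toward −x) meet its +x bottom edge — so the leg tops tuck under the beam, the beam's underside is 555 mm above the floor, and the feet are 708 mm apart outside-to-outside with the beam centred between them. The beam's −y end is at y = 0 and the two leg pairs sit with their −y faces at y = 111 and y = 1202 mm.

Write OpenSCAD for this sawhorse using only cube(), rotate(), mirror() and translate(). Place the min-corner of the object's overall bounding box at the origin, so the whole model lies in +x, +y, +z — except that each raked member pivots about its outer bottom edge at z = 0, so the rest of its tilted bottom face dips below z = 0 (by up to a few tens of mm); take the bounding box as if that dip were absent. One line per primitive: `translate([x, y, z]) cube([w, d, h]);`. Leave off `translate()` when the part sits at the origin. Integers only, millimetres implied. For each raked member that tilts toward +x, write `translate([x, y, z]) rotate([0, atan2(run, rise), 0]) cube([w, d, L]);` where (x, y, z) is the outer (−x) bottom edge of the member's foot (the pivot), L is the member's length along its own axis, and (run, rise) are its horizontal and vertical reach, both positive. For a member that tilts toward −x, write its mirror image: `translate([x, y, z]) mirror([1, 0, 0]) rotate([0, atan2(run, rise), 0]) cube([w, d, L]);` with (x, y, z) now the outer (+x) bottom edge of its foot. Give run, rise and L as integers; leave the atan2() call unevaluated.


translate([296, 0, 555]) cube([116, 1369, 42]);
translate([0, 111, 0]) rotate([0, atan2(296, 555), 0]) cube([43, 56, 629]);
translate([708, 111, 0]) mirror([1, 0, 0]) rotate([0, atan2(296, 555), 0]) cube([43, 56, 629]);
translate([0, 1202, 0]) rotate([0, atan2(296, 555), 0]) cube([43, 56, 629]);
translate([708, 1202, 0]) mirror([1, 0, 0]) rotate([0, atan2(296, 555), 0]) cube([43, 56, 629]);


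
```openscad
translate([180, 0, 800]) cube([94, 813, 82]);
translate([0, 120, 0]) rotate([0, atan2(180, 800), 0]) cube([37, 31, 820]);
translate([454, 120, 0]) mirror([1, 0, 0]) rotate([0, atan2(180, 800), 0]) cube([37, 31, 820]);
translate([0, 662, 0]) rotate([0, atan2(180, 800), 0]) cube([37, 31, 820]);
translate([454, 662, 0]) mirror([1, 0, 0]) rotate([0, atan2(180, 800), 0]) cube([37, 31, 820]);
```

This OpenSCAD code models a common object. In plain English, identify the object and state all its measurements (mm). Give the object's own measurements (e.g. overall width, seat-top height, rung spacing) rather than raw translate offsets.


A sawhorse. A 94×813×82 mm beam (x, y, z) sits on two A-frame leg pairs. Each pair is two raked legs of 37×31 mm section (31 mm along y) splaying symmetrically in x. Each leg rises 800 mm vertically over 180 mm of horizontal reach and is 820 mm long along its own axis. Every leg's outer bottom edge rests on the floor and its outer top edge meets a bottom edge of the beam — the left legs (tilting toward +x) meet the beam's −x bottom edge, the right legs (their mirror images, tilting toward −x) meet its +x bottom edge — so the leg tops tuck under the beam, the beam's underside is 800 mm above the floor, and the feet are 454 mm apart outside-to-outside with the beam centred between them. The two leg pairs are set in 120 mm from either end of the beam.


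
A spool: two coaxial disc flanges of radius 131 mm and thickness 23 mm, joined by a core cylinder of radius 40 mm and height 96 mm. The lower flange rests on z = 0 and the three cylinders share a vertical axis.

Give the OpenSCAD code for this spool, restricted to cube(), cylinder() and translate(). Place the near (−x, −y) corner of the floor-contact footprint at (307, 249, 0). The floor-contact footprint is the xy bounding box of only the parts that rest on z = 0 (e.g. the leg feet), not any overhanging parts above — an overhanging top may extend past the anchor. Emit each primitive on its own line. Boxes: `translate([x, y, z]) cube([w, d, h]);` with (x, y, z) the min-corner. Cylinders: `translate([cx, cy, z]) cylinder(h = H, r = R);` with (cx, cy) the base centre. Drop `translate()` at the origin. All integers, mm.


translate([438, 380, 0]) cylinder(h = 23, r = 131);
translate([438, 380, 23]) cylinder(h = 96, r = 40);
translate([438, 380, 119]) cylinder(h = 23, r = 131);


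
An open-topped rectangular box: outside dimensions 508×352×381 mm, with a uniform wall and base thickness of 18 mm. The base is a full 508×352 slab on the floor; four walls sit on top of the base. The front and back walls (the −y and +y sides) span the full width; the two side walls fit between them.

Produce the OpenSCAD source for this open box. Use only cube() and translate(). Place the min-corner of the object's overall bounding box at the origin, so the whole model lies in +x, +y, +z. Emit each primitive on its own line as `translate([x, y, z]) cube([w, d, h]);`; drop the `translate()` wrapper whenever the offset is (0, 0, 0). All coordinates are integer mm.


cube([508, 352, 18]);
translate([0, 0, 18]) cube([508, 18, 363]);
translate([0, 334, 18]) cube([508, 18, 363]);
translate([0, 18, 18]) cube([18, 316, 363]);
translate([490, 18, 18]) cube([18, 316, 363]);


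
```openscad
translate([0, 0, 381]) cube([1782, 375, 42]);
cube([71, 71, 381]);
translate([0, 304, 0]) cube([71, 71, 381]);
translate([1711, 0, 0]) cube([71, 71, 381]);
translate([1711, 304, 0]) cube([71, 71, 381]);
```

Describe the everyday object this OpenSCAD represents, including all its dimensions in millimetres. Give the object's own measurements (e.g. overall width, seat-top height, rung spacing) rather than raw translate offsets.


A bench: a 1782×375 mm seat slab, 42 mm thick, top at z = 423 mm, on four 71×71 mm square legs flush with the seat corners and standing on z = 0.


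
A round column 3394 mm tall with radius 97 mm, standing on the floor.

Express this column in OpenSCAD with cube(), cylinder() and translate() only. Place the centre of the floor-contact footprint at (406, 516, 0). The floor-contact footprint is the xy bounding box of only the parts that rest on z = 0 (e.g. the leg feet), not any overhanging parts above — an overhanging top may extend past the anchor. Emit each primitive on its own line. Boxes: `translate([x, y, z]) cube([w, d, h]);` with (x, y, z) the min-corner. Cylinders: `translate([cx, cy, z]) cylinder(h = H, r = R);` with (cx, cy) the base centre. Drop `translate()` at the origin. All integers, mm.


translate([406, 516, 0]) cylinder(h = 3394, r = 97);


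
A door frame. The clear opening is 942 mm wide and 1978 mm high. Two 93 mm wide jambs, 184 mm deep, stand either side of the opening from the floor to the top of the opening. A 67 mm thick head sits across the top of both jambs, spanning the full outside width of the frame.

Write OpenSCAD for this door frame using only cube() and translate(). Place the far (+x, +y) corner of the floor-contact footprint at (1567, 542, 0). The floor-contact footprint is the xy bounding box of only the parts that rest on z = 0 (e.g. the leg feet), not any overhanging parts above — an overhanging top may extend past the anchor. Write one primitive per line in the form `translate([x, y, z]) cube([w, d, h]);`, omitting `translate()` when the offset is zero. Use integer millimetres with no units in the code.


translate([439, 358, 0]) cube([93, 184, 1978]);
translate([1474, 358, 0]) cube([93, 184, 1978]);
translate([439, 358, 1978]) cube([1128, 184, 67]);


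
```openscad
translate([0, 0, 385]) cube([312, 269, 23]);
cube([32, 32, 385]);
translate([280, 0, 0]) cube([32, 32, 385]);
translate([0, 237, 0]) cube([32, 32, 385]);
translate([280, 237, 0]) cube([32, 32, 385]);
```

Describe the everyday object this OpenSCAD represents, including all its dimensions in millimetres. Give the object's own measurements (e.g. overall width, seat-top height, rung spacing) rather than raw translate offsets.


A simple wooden stool: a rectangular seat 312 mm (x) by 269 mm (y), 23 mm thick, top face at z = 408 mm, on four square legs, each 32×32 mm in cross-section. The legs rest on z = 0, each flush with a corner of the seat.


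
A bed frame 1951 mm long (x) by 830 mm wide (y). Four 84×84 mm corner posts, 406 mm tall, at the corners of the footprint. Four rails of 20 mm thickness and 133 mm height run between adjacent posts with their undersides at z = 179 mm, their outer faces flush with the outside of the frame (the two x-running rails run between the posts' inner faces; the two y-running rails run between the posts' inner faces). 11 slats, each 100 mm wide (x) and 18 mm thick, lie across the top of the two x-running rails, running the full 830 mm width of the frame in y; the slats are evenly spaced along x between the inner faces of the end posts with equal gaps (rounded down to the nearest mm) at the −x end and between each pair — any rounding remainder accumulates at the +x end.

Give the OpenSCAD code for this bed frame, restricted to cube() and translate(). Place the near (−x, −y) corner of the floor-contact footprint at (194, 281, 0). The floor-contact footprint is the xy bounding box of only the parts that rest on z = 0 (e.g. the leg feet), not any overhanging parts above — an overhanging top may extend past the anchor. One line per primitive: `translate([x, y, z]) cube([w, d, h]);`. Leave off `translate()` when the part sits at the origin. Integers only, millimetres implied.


// slat z = rail_z + rail_h = 179 + 133 = 312
// slat gap = ⌊(1783 − 11·100) / 12⌋ = 56
translate([194, 281, 0]) cube([84, 84, 406]);
translate([194, 1027, 0]) cube([84, 84, 406]);
translate([2061, 281, 0]) cube([84, 84, 406]);
translate([2061, 1027, 0]) cube([84, 84, 406]);
translate([278, 281, 179]) cube([1783, 20, 133]);
translate([278, 1091, 179]) cube([1783, 20, 133]);
translate([194, 365, 179]) cube([20, 662, 133]);
translate([2125, 365, 179]) cube([20, 662, 133]);
translate([334, 281, 312]) cube([100, 830, 18]);
translate([490, 281, 312]) cube([100, 830, 18]);
translate([646, 281, 312]) cube([100, 830, 18]);
translate([802, 281, 312]) cube([100, 830, 18]);
translate([958, 281, 312]) cube([100, 830, 18]);
translate([1114, 281, 312]) cube([100, 830, 18]);
translate([1270, 281, 312]) cube([100, 830, 18]);
translate([1426, 281, 312]) cube([100, 830, 18]);
translate([1582, 281, 312]) cube([100, 830, 18]);
translate([1738, 281, 312]) cube([100, 830, 18]);
translate([1894, 281, 312]) cube([100, 830, 18]);


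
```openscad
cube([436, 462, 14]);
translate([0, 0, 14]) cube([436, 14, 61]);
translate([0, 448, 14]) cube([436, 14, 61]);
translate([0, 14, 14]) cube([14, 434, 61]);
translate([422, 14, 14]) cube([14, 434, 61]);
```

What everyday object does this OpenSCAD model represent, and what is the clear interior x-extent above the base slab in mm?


An open box. The internal width is 408 mm.

A 436×462 base slab with four walls standing on it — an open box. The base is 436 mm wide and the walls are 14 mm thick, so the internal width is 436 − 2 × 14 = 408 mm.


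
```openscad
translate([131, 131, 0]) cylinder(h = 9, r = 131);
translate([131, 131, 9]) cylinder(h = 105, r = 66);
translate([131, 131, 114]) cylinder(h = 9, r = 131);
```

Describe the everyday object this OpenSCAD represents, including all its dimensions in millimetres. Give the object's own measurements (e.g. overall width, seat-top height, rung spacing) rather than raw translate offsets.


A spool: two coaxial disc flanges of radius 131 mm and thickness 9 mm, joined by a core cylinder of radius 66 mm and height 105 mm. The lower flange rests on z = 0 and the three cylinders share a vertical axis.


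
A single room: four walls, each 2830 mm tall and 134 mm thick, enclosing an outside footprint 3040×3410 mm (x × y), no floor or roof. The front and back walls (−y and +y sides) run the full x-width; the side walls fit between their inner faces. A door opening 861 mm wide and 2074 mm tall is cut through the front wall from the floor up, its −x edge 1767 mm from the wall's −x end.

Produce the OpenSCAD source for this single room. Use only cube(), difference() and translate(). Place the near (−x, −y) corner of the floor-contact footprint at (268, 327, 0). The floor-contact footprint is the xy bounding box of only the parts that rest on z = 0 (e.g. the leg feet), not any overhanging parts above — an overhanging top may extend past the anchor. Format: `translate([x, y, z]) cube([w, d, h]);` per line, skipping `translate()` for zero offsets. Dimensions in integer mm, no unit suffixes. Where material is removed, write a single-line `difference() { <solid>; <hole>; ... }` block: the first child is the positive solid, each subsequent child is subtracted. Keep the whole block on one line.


difference() { translate([268, 327, 0]) cube([3040, 134, 2830]); translate([2035, 327, 0]) cube([861, 134, 2074]); }
translate([268, 3603, 0]) cube([3040, 134, 2830]);
translate([268, 461, 0]) cube([134, 3142, 2830]);
translate([3174, 461, 0]) cube([134, 3142, 2830]);


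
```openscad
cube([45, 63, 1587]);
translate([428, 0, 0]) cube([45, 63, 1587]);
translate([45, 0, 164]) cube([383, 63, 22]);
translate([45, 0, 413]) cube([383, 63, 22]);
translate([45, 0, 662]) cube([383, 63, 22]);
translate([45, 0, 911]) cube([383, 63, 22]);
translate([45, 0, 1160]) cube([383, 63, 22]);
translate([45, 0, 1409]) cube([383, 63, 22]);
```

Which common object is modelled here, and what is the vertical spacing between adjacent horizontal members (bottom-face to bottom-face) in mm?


A ladder. The rung spacing is 249 mm.

Two tall 45×63 posts with 6 short bars between them — a ladder. Adjacent rungs sit at z = 164 and z = 413, so the spacing is 413 − 164 = 249 mm.


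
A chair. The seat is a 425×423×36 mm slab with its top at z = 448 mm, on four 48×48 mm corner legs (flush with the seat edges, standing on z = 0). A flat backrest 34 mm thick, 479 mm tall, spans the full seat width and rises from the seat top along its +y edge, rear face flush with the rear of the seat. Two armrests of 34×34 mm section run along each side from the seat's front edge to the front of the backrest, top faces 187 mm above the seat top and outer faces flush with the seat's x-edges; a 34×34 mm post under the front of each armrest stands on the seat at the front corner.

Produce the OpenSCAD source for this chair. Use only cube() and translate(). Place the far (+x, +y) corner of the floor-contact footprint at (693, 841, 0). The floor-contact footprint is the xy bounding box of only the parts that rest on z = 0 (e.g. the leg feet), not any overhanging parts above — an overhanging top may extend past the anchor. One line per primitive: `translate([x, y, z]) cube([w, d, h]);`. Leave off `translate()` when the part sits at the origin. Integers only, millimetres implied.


// leg_h = 448 - 36 = 412
// arm post h = 187 - 34 = 153
translate([268, 418, 412]) cube([425, 423, 36]);
translate([268, 418, 0]) cube([48, 48, 412]);
translate([645, 418, 0]) cube([48, 48, 412]);
translate([268, 793, 0]) cube([48, 48, 412]);
translate([645, 793, 0]) cube([48, 48, 412]);
translate([268, 807, 448]) cube([425, 34, 479]);
translate([268, 418, 601]) cube([34, 389, 34]);
translate([659, 418, 601]) cube([34, 389, 34]);
translate([268, 418, 448]) cube([34, 34, 153]);
translate([659, 418, 448]) cube([34, 34, 153]);


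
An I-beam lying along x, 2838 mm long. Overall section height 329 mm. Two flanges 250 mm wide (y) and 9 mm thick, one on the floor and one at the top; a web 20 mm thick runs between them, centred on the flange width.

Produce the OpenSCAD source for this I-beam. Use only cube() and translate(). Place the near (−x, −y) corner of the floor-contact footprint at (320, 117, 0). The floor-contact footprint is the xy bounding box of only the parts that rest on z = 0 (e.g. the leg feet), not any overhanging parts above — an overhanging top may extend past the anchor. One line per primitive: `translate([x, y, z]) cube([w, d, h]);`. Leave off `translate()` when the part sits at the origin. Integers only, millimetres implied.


translate([320, 117, 0]) cube([2838, 250, 9]);
translate([320, 232, 9]) cube([2838, 20, 311]);
translate([320, 117, 320]) cube([2838, 250, 9]);


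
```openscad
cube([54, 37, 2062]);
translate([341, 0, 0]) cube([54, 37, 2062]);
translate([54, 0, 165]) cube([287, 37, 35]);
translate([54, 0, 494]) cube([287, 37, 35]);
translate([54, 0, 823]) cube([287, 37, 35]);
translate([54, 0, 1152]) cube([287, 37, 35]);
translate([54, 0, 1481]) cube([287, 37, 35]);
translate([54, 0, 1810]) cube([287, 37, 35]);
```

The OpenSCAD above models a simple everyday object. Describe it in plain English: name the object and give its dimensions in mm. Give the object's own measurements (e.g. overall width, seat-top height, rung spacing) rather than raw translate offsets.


A straight ladder. Two 54×37 mm vertical rails, 2062 mm tall, stand 395 mm apart (outside-to-outside) with their front faces coplanar on the −y side. 6 rungs, each 37 mm deep and 35 mm tall, span between the inner faces of the rails, front faces flush with the rails. The lowest rung's underside is at z = 165 mm and rungs are spaced 329 mm apart (underside to underside).


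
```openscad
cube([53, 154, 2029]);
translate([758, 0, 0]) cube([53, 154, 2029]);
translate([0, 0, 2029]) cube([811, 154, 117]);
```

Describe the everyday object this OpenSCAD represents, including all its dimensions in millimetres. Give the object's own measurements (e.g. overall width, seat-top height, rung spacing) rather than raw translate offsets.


A door frame. The clear opening is 705 mm wide and 2029 mm high. Two 53 mm wide jambs, 154 mm deep, stand either side of the opening from the floor to the top of the opening. A 117 mm thick head sits across the top of both jambs, spanning the full outside width of the frame.


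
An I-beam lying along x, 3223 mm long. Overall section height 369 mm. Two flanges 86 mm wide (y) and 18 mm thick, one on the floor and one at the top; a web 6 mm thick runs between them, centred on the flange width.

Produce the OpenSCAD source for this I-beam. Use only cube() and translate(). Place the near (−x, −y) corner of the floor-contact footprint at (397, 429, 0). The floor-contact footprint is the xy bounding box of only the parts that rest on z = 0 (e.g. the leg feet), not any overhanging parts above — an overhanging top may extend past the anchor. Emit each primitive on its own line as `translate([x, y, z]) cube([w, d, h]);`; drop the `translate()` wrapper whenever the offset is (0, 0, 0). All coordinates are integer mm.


translate([397, 429, 0]) cube([3223, 86, 18]);
translate([397, 469, 18]) cube([3223, 6, 333]);
translate([397, 429, 351]) cube([3223, 86, 18]);


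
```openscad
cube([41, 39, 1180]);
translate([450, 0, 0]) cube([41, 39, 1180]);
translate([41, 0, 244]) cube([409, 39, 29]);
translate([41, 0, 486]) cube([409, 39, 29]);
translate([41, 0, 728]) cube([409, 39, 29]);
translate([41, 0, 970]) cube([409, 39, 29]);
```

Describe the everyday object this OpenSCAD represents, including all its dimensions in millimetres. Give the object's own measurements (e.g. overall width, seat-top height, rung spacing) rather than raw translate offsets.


A straight ladder. Two 41×39 mm vertical rails, 1180 mm tall, stand 491 mm apart (outside-to-outside) with their front faces coplanar on the −y side. 4 rungs, each 39 mm deep and 29 mm tall, span between the inner faces of the rails, front faces flush with the rails. The lowest rung's underside is at z = 244 mm and rungs are spaced 242 mm apart (underside to underside).


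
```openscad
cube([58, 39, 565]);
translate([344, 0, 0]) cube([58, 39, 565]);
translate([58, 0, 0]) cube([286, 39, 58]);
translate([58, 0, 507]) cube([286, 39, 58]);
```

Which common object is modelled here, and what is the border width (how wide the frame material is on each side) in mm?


A picture frame. The border width is 58 mm.

Four thin pieces enclosing a rectangular opening — a picture frame. The two full-height stiles are 565 mm tall; the top rail sits at z = 507 and is 58 mm tall, so the border above the opening is 565 − 507 = 58 mm, matching the stile x-width.


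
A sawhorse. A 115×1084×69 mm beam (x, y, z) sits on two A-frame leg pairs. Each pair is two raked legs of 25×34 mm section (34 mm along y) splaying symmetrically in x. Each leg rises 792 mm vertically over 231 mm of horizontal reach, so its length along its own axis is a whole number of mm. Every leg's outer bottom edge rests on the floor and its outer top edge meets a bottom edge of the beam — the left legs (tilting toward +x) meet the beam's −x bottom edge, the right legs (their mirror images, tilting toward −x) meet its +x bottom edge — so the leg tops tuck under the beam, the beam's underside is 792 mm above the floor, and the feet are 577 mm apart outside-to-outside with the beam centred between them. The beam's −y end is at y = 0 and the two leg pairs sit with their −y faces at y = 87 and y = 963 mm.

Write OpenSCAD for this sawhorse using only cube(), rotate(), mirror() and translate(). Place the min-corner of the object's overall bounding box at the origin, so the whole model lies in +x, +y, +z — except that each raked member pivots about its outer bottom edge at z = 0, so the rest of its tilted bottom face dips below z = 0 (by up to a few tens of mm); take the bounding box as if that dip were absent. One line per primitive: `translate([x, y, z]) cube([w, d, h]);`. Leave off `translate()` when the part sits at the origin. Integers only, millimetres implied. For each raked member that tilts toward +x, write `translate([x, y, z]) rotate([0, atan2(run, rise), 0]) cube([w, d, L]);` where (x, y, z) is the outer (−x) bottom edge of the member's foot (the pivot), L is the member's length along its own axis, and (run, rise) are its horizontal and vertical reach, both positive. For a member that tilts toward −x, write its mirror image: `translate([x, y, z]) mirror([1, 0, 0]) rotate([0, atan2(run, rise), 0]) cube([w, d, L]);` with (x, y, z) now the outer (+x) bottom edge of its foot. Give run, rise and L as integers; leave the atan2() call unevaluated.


translate([231, 0, 792]) cube([115, 1084, 69]);
translate([0, 87, 0]) rotate([0, atan2(231, 792), 0]) cube([25, 34, 825]);
translate([577, 87, 0]) mirror([1, 0, 0]) rotate([0, atan2(231, 792), 0]) cube([25, 34, 825]);
translate([0, 963, 0]) rotate([0, atan2(231, 792), 0]) cube([25, 34, 825]);
translate([577, 963, 0]) mirror([1, 0, 0]) rotate([0, atan2(231, 792), 0]) cube([25, 34, 825]);
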